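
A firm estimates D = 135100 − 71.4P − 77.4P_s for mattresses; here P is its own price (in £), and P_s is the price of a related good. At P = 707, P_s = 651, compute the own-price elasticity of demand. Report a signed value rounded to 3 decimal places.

At the given values, D = 135100 − 71.4(707) − 77.4(651) = 34232.8.
∂D/∂P = −71.4.
E = (-71.4) × (707/34232.8) = -1.47460…

-1.475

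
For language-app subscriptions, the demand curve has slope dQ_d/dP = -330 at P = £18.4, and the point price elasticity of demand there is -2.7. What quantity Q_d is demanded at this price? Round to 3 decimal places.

2248.889

Ed = (dQ_d/dP)·(P/Q_d) ⇒ Q_d = (dQ_d/dP)·P/Ed = (-330)·18.4/(-2.7) = 2248.88888…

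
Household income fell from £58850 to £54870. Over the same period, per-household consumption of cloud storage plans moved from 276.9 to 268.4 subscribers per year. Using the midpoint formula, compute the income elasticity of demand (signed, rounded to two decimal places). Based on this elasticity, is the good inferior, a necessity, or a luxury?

0.45; necessity

%ΔQ = (268.4 − 276.9)/[( 276.9 + 268.4)/2] = -8.5/272.65 = -0.031175…
%ΔIncome = (54870 − 58850)/[( 58850 + 54870)/2] = -3980/56860 = -0.069996…
E_income = (-8.5/272.65) / (-3980/56860) = 0.4453…
0 < E_income < 1 ⇒ normal good, necessity.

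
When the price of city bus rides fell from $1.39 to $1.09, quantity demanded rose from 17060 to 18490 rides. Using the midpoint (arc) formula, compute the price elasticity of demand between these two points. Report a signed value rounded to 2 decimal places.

-0.33

%ΔQ = (18490 − 17060) / [(17060 + 18490)/2] = 1430/17775 = 0.080450…
%ΔP = (1.09 − 1.39) / [(1.39 + 1.09)/2] = -0.3/1.24 = -0.241935…
Arc Ed = %ΔQ / %ΔP = (1430/17775) / (-0.3/1.24) = -0.3325…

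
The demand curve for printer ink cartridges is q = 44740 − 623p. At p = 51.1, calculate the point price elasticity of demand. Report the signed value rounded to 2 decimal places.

-2.47

dq/dp = −623. At p = 51.1, q = 44740 − 623(51.1) = 12904.7.
Ed = (dq/dp)·(p/q) = −623 × (51.1/12904.7) = -2.4669…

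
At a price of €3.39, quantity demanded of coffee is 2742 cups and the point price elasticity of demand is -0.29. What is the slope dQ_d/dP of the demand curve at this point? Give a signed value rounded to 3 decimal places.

Ed = (dQ_d/dP)·(P/Q_d) ⇒ dQ_d/dP = Ed·Q_d/P = (-0.29)·2742/3.39 = -234.56637…

-234.566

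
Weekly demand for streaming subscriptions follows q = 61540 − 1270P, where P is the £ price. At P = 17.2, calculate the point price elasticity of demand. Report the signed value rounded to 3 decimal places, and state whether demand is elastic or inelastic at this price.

dq/dP = −1270. At P = 17.2, q = 61540 − 1270(17.2) = 39696.
Ed = (dq/dP)·(P/q) = −1270 × (17.2/39696) = -0.55028…
|Ed| = 0.550 < 1, so demand is inelastic.

-0.550; inelastic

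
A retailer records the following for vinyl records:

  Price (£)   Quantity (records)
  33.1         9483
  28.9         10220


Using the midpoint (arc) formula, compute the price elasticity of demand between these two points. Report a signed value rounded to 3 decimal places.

-0.552

%ΔQ = (10220 − 9483) / [(9483 + 10220)/2] = 737/9851.5 = 0.074810…
%ΔP = (28.9 − 33.1) / [(33.1 + 28.9)/2] = -4.2/31 = -0.135483…
Arc Ed = %ΔQ / %ΔP = (737/9851.5) / (-4.2/31) = -0.55217…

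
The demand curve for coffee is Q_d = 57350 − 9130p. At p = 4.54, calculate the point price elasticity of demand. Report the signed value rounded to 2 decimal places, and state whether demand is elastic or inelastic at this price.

dQ_d/dp = −9130. At p = 4.54, Q_d = 57350 − 9130(4.54) = 15899.8.
Ed = (dQ_d/dp)·(p/Q_d) = −9130 × (4.54/15899.8) = -2.6069…
|Ed| = 2.61 > 1, so demand is elastic.

-2.61; elastic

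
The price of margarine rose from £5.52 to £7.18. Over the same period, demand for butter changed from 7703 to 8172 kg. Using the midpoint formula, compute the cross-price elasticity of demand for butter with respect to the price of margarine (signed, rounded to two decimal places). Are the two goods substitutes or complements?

0.23; substitutes

%ΔQ_{butter} = (8172 − 7703)/avg = 469/7937.5 = 0.059086…
%ΔP_{margarine} = (7.18 − 5.52)/avg = 1.66/6.35 = 0.261417…
E_cross = (469/7937.5) / (1.66/6.35) = 0.2260…
E_cross > 0 ⇒ the goods are substitutes.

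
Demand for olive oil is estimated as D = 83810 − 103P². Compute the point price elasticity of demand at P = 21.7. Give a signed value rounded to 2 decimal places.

dD/dP = −2·103·P = -4470.2. At P = 21.7, D = 35308.33.
Ed = (dD/dP)·(P/D) = (-4470.2) × (21.7/35308.33) = -2.7473…

-2.75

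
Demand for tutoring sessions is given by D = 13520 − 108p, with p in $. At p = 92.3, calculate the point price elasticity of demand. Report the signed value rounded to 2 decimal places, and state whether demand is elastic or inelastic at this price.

-2.81; elastic

dD/dp = −108. At p = 92.3, D = 13520 − 108(92.3) = 3551.6.
Ed = (dD/dp)·(p/D) = −108 × (92.3/3551.6) = -2.8067…
|Ed| = 2.81 > 1, so demand is elastic.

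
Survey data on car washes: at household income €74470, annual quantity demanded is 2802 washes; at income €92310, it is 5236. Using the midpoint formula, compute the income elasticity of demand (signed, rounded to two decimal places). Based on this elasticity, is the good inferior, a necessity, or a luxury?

2.83; luxury

%ΔQ = (5236 − 2802)/[( 2802 + 5236)/2] = 2434/4019 = 0.605623…
%ΔIncome = (92310 − 74470)/[( 74470 + 92310)/2] = 17840/83390 = 0.213934…
E_income = (2434/4019) / (17840/83390) = 2.8308…
E_income > 1 ⇒ normal good, luxury.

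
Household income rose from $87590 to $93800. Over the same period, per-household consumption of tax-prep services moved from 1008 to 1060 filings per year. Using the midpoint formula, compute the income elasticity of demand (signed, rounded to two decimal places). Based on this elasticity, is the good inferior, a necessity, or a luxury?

0.73; necessity

%ΔQ = (1060 − 1008)/[( 1008 + 1060)/2] = 52/1034 = 0.050290…
%ΔIncome = (93800 − 87590)/[( 87590 + 93800)/2] = 6210/90695 = 0.068471…
E_income = (52/1034) / (6210/90695) = 0.7344…
0 < E_income < 1 ⇒ normal good, necessity.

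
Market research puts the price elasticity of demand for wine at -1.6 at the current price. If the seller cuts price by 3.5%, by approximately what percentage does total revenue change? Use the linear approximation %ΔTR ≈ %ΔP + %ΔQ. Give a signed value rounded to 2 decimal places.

%ΔQ ≈ Ed × %ΔP = (-1.6) × (-3.5%) = +5.6000%
%ΔTR ≈ %ΔP + %ΔQ = (-3.5%) + (+5.6000%) = +2.1000%

+2.10%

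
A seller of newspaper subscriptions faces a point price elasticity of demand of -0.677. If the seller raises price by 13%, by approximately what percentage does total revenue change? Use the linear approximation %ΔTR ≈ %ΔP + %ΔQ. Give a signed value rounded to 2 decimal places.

%ΔQ ≈ Ed × %ΔP = (-0.677) × (+13%) = -8.8010%
%ΔTR ≈ %ΔP + %ΔQ = (+13%) + (-8.8010%) = +4.1990%

+4.20%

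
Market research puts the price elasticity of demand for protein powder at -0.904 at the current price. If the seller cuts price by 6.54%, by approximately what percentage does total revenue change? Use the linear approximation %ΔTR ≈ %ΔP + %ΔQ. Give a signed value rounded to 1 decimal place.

%ΔQ ≈ Ed × %ΔP = (-0.904) × (-6.54%) = +5.9122%
%ΔTR ≈ %ΔP + %ΔQ = (-6.54%) + (+5.9122%) = -0.6278%

-0.6%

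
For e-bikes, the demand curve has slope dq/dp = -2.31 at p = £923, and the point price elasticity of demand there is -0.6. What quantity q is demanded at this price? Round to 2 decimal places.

3553.55

Ed = (dq/dp)·(p/q) ⇒ q = (dq/dp)·p/Ed = (-2.31)·923/(-0.6) = 3553.55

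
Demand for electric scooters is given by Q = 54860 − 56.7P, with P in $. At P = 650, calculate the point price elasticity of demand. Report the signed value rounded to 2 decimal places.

dQ/dP = −56.7. At P = 650, Q = 54860 − 56.7(650) = 18005.
Ed = (dQ/dP)·(P/Q) = −56.7 × (650/18005) = -2.0469…

-2.05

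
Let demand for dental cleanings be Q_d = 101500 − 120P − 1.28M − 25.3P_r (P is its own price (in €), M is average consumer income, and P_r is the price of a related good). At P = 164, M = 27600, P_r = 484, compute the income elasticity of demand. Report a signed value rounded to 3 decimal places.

At the given values, Q_d = 101500 − 120(164) − 1.28(27600) − 25.3(484) = 34246.8.
∂Q_d/∂M = -1.28.
E = (-1.28) × (27600/34246.8) = -1.03157…

-1.032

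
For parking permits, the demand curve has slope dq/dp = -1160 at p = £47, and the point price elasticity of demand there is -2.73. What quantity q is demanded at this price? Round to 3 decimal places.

19970.696

Ed = (dq/dp)·(p/q) ⇒ q = (dq/dp)·p/Ed = (-1160)·47/(-2.73) = 19970.69597…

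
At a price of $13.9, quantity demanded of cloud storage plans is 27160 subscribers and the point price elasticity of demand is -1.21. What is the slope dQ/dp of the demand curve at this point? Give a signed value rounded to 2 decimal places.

Ed = (dQ/dp)·(p/Q) ⇒ dQ/dp = Ed·Q/p = (-1.21)·27160/13.9 = -2364.2877…

-2364.29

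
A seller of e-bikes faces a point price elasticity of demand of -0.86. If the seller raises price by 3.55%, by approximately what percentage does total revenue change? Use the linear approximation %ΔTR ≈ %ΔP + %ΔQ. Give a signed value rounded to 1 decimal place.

%ΔQ ≈ Ed × %ΔP = (-0.86) × (+3.55%) = -3.0530%
%ΔTR ≈ %ΔP + %ΔQ = (+3.55%) + (-3.0530%) = +0.4970%

+0.5%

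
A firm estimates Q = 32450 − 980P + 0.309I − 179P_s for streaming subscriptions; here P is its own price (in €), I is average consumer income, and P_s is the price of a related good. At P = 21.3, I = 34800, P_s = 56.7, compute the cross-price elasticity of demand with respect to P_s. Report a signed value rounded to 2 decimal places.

-0.83

At the given values, Q = 32450 − 980(21.3) + 0.309(34800) − 179(56.7) = 12179.9.
∂Q/∂P_s = -179.
E = (-179) × (56.7/12179.9) = -0.8332…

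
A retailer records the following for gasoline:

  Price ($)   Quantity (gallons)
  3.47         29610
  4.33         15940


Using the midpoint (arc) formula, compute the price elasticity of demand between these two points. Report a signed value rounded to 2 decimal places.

%ΔQ = (15940 − 29610) / [(29610 + 15940)/2] = -13670/22775 = -0.600219…
%ΔP = (4.33 − 3.47) / [(3.47 + 4.33)/2] = 0.86/3.9 = 0.220512…
Arc Ed = %ΔQ / %ΔP = (-13670/22775) / (0.86/3.9) = -2.7219…

-2.72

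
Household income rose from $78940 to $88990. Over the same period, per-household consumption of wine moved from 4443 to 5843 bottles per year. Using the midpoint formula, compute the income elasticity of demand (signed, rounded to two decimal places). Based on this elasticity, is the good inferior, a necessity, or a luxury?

%ΔQ = (5843 − 4443)/[( 4443 + 5843)/2] = 1400/5143 = 0.272214…
%ΔIncome = (88990 − 78940)/[( 78940 + 88990)/2] = 10050/83965 = 0.119692…
E_income = (1400/5143) / (10050/83965) = 2.2742…
E_income > 1 ⇒ normal good, luxury.

2.27; luxury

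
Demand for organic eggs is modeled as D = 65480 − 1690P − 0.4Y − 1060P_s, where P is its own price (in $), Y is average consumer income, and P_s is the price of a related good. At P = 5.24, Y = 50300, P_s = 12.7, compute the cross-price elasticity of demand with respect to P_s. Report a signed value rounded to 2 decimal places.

At the given values, D = 65480 − 1690(5.24) − 0.4(50300) − 1060(12.7) = 23042.4.
∂D/∂P_s = -1060.
E = (-1060) × (12.7/23042.4) = -0.5842…

-0.58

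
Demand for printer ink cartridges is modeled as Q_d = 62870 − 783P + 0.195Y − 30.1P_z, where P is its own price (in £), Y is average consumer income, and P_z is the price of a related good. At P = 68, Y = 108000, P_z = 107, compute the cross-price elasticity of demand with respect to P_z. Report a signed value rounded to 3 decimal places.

-0.117

At the given values, Q_d = 62870 − 783(68) + 0.195(108000) − 30.1(107) = 27465.3.
∂Q_d/∂P_z = -30.1.
E = (-30.1) × (107/27465.3) = -0.11726…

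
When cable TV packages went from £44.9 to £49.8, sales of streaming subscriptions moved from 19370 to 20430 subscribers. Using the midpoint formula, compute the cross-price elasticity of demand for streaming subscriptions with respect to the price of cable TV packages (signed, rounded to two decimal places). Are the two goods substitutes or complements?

%ΔQ_{streaming subscriptions} = (20430 − 19370)/avg = 1060/19900 = 0.053266…
%ΔP_{cable TV packages} = (49.8 − 44.9)/avg = 4.9/47.35 = 0.103484…
E_cross = (1060/19900) / (4.9/47.35) = 0.5147…
E_cross > 0 ⇒ the goods are substitutes.

0.51; substitutes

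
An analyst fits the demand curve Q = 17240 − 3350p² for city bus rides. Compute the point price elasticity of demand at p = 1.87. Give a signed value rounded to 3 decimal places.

-4.240

dQ/dp = −2·3350·p = -12529. At p = 1.87, Q = 5525.385.
Ed = (dQ/dp)·(p/Q) = (-12529) × (1.87/5525.385) = -4.24028…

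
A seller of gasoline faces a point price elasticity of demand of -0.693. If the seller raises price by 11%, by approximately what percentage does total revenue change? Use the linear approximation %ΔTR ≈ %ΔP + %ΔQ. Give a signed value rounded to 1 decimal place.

%ΔQ ≈ Ed × %ΔP = (-0.693) × (+11%) = -7.6230%
%ΔTR ≈ %ΔP + %ΔQ = (+11%) + (-7.6230%) = +3.3770%

+3.4%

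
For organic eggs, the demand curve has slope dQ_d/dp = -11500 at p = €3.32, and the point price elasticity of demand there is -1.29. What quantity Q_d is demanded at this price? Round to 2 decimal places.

29596.90

Ed = (dQ_d/dp)·(p/Q_d) ⇒ Q_d = (dQ_d/dp)·p/Ed = (-11500)·3.32/(-1.29) = 29596.8992…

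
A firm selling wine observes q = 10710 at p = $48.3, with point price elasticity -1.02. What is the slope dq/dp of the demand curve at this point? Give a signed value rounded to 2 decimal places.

Ed = (dq/dp)·(p/q) ⇒ dq/dp = Ed·q/p = (-1.02)·10710/48.3 = -226.1739…

-226.17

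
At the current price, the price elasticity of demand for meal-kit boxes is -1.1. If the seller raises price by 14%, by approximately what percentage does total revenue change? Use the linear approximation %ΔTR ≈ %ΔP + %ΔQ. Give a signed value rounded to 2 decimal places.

-1.40%

%ΔQ ≈ Ed × %ΔP = (-1.1) × (+14%) = -15.4000%
%ΔTR ≈ %ΔP + %ΔQ = (+14%) + (-15.4000%) = -1.4000%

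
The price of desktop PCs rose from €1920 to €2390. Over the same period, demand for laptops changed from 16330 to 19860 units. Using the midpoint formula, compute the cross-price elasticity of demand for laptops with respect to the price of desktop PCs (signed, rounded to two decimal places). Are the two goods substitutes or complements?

%ΔQ_{laptops} = (19860 − 16330)/avg = 3530/18095 = 0.195081…
%ΔP_{desktop PCs} = (2390 − 1920)/avg = 470/2155 = 0.218097…
E_cross = (3530/18095) / (470/2155) = 0.8944…
E_cross > 0 ⇒ the goods are substitutes.

0.89; substitutes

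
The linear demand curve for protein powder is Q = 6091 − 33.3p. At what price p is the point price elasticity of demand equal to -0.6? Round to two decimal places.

68.59

Ed = −33.3p/(6091 − 33.3p). Set this equal to -0.6:
33.3p = 0.6·(6091 − 33.3p) ⇒ 33.3p(1 + 0.6) = 0.6·6091
p = 0.6·6091 / (33.3·1.6) = 68.5923…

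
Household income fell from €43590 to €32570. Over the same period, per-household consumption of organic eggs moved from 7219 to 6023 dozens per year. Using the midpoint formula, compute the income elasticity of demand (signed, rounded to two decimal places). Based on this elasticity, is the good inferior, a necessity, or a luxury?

%ΔQ = (6023 − 7219)/[( 7219 + 6023)/2] = -1196/6621 = -0.180637…
%ΔIncome = (32570 − 43590)/[( 43590 + 32570)/2] = -11020/38080 = -0.289390…
E_income = (-1196/6621) / (-11020/38080) = 0.6241…
0 < E_income < 1 ⇒ normal good, necessity.

0.62; necessity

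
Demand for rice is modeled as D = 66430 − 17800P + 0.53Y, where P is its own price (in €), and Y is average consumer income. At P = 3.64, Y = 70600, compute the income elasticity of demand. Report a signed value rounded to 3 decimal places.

0.958

At the given values, D = 66430 − 17800(3.64) + 0.53(70600) = 39056.
∂D/∂Y = 0.53.
E = (0.53) × (70600/39056) = 0.95806…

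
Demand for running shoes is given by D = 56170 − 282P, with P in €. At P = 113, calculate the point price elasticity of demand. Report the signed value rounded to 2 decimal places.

-1.31

dD/dP = −282. At P = 113, D = 56170 − 282(113) = 24304.
Ed = (dD/dP)·(P/D) = −282 × (113/24304) = -1.3111…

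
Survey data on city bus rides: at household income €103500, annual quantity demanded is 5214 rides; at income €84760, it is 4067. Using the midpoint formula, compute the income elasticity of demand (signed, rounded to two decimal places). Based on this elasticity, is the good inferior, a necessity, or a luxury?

%ΔQ = (4067 − 5214)/[( 5214 + 4067)/2] = -1147/4640.5 = -0.247171…
%ΔIncome = (84760 − 103500)/[( 103500 + 84760)/2] = -18740/94130 = -0.199086…
E_income = (-1147/4640.5) / (-18740/94130) = 1.2415…
E_income > 1 ⇒ normal good, luxury.

1.24; luxury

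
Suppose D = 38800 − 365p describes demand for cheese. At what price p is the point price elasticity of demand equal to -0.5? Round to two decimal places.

35.43

Ed = −365p/(38800 − 365p). Set this equal to -0.5:
365p = 0.5·(38800 − 365p) ⇒ 365p(1 + 0.5) = 0.5·38800
p = 0.5·38800 / (365·1.5) = 35.4337…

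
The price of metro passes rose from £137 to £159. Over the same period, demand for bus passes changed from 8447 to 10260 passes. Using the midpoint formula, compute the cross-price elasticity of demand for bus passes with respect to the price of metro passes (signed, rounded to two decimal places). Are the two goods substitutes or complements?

%ΔQ_{bus passes} = (10260 − 8447)/avg = 1813/9353.5 = 0.193831…
%ΔP_{metro passes} = (159 − 137)/avg = 22/148 = 0.148648…
E_cross = (1813/9353.5) / (22/148) = 1.3039…
E_cross > 0 ⇒ the goods are substitutes.

1.30; substitutes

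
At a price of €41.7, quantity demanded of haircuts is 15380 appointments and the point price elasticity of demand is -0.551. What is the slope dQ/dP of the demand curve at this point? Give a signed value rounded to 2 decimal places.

Ed = (dQ/dP)·(P/Q) ⇒ dQ/dP = Ed·Q/P = (-0.551)·15380/41.7 = -203.2225…

-203.22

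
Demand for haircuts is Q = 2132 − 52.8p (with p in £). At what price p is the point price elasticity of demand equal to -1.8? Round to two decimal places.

25.96

Ed = −52.8p/(2132 − 52.8p). Set this equal to -1.8:
52.8p = 1.8·(2132 − 52.8p) ⇒ 52.8p(1 + 1.8) = 1.8·2132
p = 1.8·2132 / (52.8·2.8) = 25.9577…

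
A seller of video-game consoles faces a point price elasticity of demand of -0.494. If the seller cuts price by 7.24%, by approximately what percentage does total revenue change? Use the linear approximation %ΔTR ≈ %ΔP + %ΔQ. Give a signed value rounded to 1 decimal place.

-3.7%

%ΔQ ≈ Ed × %ΔP = (-0.494) × (-7.24%) = +3.5766%
%ΔTR ≈ %ΔP + %ΔQ = (-7.24%) + (+3.5766%) = -3.6634%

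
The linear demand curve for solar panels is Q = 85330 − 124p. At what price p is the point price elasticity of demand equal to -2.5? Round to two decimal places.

491.53

Ed = −124p/(85330 − 124p). Set this equal to -2.5:
124p = 2.5·(85330 − 124p) ⇒ 124p(1 + 2.5) = 2.5·85330
p = 2.5·85330 / (124·3.5) = 491.5322…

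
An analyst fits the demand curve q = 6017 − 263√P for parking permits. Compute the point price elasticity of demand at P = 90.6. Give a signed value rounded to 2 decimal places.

-0.36

dq/dP = −263/(2√P) = -13.8153. At P = 90.6, q = 3513.66.
Ed = (dq/dP)·(P/q) = (-13.8153) × (90.6/3513.66) = -0.3562…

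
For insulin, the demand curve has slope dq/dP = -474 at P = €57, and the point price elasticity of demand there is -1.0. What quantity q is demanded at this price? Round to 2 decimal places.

Ed = (dq/dP)·(P/q) ⇒ q = (dq/dP)·P/Ed = (-474)·57/(-1.0) = 27018

27018.00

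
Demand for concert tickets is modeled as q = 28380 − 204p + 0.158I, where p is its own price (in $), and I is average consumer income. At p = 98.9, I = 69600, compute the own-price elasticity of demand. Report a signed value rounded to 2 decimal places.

-1.05

At the given values, q = 28380 − 204(98.9) + 0.158(69600) = 19201.2.
∂q/∂p = −204.
E = (-204) × (98.9/19201.2) = -1.0507…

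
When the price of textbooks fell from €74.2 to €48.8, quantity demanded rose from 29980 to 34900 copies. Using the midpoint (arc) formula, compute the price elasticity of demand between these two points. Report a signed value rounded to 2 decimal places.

-0.37

%ΔQ = (34900 − 29980) / [(29980 + 34900)/2] = 4920/32440 = 0.151664…
%ΔP = (48.8 − 74.2) / [(74.2 + 48.8)/2] = -25.4/61.5 = -0.413008…
Arc Ed = %ΔQ / %ΔP = (4920/32440) / (-25.4/61.5) = -0.3672…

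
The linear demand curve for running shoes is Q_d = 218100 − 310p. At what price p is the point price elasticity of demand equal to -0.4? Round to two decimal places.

Ed = −310p/(218100 − 310p). Set this equal to -0.4:
310p = 0.4·(218100 − 310p) ⇒ 310p(1 + 0.4) = 0.4·218100
p = 0.4·218100 / (310·1.4) = 201.0138…

201.01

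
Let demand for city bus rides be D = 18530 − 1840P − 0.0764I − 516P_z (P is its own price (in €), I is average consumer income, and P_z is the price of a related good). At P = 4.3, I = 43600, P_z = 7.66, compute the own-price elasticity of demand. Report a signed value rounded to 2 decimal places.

At the given values, D = 18530 − 1840(4.3) − 0.0764(43600) − 516(7.66) = 3334.4.
∂D/∂P = −1840.
E = (-1840) × (4.3/3334.4) = -2.3728…

-2.37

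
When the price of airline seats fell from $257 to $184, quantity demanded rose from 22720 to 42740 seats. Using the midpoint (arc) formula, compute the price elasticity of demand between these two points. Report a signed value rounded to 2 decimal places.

-1.85

%ΔQ = (42740 − 22720) / [(22720 + 42740)/2] = 20020/32730 = 0.611671…
%ΔP = (184 − 257) / [(257 + 184)/2] = -73/220.5 = -0.331065…
Arc Ed = %ΔQ / %ΔP = (20020/32730) / (-73/220.5) = -1.8475…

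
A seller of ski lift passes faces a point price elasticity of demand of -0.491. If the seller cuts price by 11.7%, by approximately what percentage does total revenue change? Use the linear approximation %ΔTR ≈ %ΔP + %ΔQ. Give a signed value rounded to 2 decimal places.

-5.96%

%ΔQ ≈ Ed × %ΔP = (-0.491) × (-11.7%) = +5.7447%
%ΔTR ≈ %ΔP + %ΔQ = (-11.7%) + (+5.7447%) = -5.9553%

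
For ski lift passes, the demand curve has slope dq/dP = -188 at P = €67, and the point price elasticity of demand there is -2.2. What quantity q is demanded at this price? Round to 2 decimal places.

Ed = (dq/dP)·(P/q) ⇒ q = (dq/dP)·P/Ed = (-188)·67/(-2.2) = 5725.4545…

5725.45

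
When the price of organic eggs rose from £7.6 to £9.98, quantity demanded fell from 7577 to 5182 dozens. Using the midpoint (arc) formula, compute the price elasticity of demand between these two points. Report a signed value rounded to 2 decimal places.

%ΔQ = (5182 − 7577) / [(7577 + 5182)/2] = -2395/6379.5 = -0.375421…
%ΔP = (9.98 − 7.6) / [(7.6 + 9.98)/2] = 2.38/8.79 = 0.270762…
Arc Ed = %ΔQ / %ΔP = (-2395/6379.5) / (2.38/8.79) = -1.3865…

-1.39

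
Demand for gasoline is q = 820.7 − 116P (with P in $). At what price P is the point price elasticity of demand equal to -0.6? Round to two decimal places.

2.65

Ed = −116P/(820.7 − 116P). Set this equal to -0.6:
116P = 0.6·(820.7 − 116P) ⇒ 116P(1 + 0.6) = 0.6·820.7
P = 0.6·820.7 / (116·1.6) = 2.6531…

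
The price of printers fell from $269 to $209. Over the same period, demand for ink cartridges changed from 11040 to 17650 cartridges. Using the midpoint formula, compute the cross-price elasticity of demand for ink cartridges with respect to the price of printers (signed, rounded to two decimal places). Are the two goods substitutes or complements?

%ΔQ_{ink cartridges} = (17650 − 11040)/avg = 6610/14345 = 0.460787…
%ΔP_{printers} = (209 − 269)/avg = -60/239 = -0.251046…
E_cross = (6610/14345) / (-60/239) = -1.8354…
E_cross < 0 ⇒ the goods are complements.

-1.84; complements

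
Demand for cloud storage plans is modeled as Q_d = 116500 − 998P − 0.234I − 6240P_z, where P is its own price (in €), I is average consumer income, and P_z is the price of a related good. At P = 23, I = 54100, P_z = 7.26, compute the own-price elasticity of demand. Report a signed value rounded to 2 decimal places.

-0.65

At the given values, Q_d = 116500 − 998(23) − 0.234(54100) − 6240(7.26) = 35584.2.
∂Q_d/∂P = −998.
E = (-998) × (23/35584.2) = -0.6450…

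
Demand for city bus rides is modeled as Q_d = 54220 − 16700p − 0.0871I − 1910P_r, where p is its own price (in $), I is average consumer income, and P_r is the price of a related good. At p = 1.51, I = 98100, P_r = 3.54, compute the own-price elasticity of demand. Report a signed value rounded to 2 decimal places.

At the given values, Q_d = 54220 − 16700(1.51) − 0.0871(98100) − 1910(3.54) = 13697.09.
∂Q_d/∂p = −16700.
E = (-16700) × (1.51/13697.09) = -1.8410…

-1.84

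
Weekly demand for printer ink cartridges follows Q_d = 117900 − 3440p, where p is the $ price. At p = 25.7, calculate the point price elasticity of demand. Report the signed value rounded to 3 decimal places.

-2.998

dQ_d/dp = −3440. At p = 25.7, Q_d = 117900 − 3440(25.7) = 29492.
Ed = (dQ_d/dp)·(p/Q_d) = −3440 × (25.7/29492) = -2.99769…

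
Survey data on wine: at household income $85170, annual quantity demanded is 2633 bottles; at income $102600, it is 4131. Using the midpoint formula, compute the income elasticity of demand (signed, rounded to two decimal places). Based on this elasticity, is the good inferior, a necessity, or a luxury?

2.39; luxury

%ΔQ = (4131 − 2633)/[( 2633 + 4131)/2] = 1498/3382 = 0.442933…
%ΔIncome = (102600 − 85170)/[( 85170 + 102600)/2] = 17430/93885 = 0.185652…
E_income = (1498/3382) / (17430/93885) = 2.3858…
E_income > 1 ⇒ normal good, luxury.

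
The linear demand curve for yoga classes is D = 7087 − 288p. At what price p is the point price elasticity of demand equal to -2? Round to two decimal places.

Ed = −288p/(7087 − 288p). Set this equal to -2:
288p = 2·(7087 − 288p) ⇒ 288p(1 + 2) = 2·7087
p = 2·7087 / (288·3) = 16.4050…

16.41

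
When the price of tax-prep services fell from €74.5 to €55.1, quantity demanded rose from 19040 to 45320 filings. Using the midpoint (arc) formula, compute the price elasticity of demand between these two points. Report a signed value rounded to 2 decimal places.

-2.73

%ΔQ = (45320 − 19040) / [(19040 + 45320)/2] = 26280/32180 = 0.816656…
%ΔP = (55.1 − 74.5) / [(74.5 + 55.1)/2] = -19.4/64.8 = -0.299382…
Arc Ed = %ΔQ / %ΔP = (26280/32180) / (-19.4/64.8) = -2.7278…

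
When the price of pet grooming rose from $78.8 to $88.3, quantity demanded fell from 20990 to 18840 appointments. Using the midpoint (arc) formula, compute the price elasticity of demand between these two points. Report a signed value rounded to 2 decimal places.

-0.95

%ΔQ = (18840 − 20990) / [(20990 + 18840)/2] = -2150/19915 = -0.107958…
%ΔP = (88.3 − 78.8) / [(78.8 + 88.3)/2] = 9.5/83.55 = 0.113704…
Arc Ed = %ΔQ / %ΔP = (-2150/19915) / (9.5/83.55) = -0.9494…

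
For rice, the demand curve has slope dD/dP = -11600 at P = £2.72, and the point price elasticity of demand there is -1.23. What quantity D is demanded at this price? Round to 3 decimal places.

25652.033

Ed = (dD/dP)·(P/D) ⇒ D = (dD/dP)·P/Ed = (-11600)·2.72/(-1.23) = 25652.03252…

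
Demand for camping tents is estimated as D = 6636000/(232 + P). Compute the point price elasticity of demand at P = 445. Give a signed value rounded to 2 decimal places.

dD/dP = −6636000/(232 + P)² = -14.4787. At P = 445, D = 9802.07.
Ed = (dD/dP)·(P/D) = (-14.4787) × (445/9802.07) = -0.6573…

-0.66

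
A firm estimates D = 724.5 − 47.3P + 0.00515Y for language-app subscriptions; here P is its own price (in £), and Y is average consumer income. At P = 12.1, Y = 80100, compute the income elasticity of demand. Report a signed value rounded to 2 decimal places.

0.73

At the given values, D = 724.5 − 47.3(12.1) + 0.00515(80100) = 564.685.
∂D/∂Y = 0.00515.
E = (0.00515) × (80100/564.685) = 0.7305…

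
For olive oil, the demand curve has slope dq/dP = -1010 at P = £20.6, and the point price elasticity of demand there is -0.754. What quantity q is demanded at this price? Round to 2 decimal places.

27594.16

Ed = (dq/dP)·(P/q) ⇒ q = (dq/dP)·P/Ed = (-1010)·20.6/(-0.754) = 27594.1644…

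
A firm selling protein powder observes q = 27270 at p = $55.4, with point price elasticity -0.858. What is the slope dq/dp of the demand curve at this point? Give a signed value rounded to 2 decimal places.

Ed = (dq/dp)·(p/q) ⇒ dq/dp = Ed·q/p = (-0.858)·27270/55.4 = -422.3404…

-422.34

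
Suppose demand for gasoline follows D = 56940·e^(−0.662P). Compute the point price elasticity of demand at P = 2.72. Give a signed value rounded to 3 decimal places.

-1.801

dD/dP = −0.662·D = -6226.84. At P = 2.72, D = 9406.1.
Ed = (dD/dP)·(P/D) = (-6226.84) × (2.72/9406.1) = -1.80064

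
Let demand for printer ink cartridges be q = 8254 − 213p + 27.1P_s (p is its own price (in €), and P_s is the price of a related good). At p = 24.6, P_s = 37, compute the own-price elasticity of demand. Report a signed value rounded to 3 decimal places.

-1.304

At the given values, q = 8254 − 213(24.6) + 27.1(37) = 4016.9.
∂q/∂p = −213.
E = (-213) × (24.6/4016.9) = -1.30443…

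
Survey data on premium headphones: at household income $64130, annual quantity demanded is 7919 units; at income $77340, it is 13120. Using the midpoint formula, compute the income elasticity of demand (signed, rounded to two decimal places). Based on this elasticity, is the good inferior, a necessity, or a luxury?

2.65; luxury

%ΔQ = (13120 − 7919)/[( 7919 + 13120)/2] = 5201/10519.5 = 0.494415…
%ΔIncome = (77340 − 64130)/[( 64130 + 77340)/2] = 13210/70735 = 0.186753…
E_income = (5201/10519.5) / (13210/70735) = 2.6474…
E_income > 1 ⇒ normal good, luxury.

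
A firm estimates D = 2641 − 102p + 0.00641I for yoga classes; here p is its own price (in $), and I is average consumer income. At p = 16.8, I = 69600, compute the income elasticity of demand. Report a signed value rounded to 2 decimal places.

0.32

At the given values, D = 2641 − 102(16.8) + 0.00641(69600) = 1373.536.
∂D/∂I = 0.00641.
E = (0.00641) × (69600/1373.536) = 0.3248…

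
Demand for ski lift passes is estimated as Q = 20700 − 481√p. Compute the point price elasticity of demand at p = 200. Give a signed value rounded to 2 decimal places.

-0.24

dQ/dp = −481/(2√p) = -17.0059. At p = 200, Q = 13897.6.
Ed = (dQ/dp)·(p/Q) = (-17.0059) × (200/13897.6) = -0.2447…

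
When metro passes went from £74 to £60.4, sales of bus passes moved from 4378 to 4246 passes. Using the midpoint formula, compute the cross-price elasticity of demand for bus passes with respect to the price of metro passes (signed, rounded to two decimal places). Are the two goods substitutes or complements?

%ΔQ_{bus passes} = (4246 − 4378)/avg = -132/4312 = -0.030612…
%ΔP_{metro passes} = (60.4 − 74)/avg = -13.6/67.2 = -0.202380…
E_cross = (-132/4312) / (-13.6/67.2) = 0.1512…
E_cross > 0 ⇒ the goods are substitutes.

0.15; substitutes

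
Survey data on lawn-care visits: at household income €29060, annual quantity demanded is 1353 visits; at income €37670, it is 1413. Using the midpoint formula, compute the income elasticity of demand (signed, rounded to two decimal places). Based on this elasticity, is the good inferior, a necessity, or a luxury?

0.17; necessity

%ΔQ = (1413 − 1353)/[( 1353 + 1413)/2] = 60/1383 = 0.043383…
%ΔIncome = (37670 − 29060)/[( 29060 + 37670)/2] = 8610/33365 = 0.258054…
E_income = (60/1383) / (8610/33365) = 0.1681…
0 < E_income < 1 ⇒ normal good, necessity.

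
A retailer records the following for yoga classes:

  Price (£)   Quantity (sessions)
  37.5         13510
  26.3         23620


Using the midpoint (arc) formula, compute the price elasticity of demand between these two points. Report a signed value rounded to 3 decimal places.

-1.551

%ΔQ = (23620 − 13510) / [(13510 + 23620)/2] = 10110/18565 = 0.544573…
%ΔP = (26.3 − 37.5) / [(37.5 + 26.3)/2] = -11.2/31.9 = -0.351097…
Arc Ed = %ΔQ / %ΔP = (10110/18565) / (-11.2/31.9) = -1.55106…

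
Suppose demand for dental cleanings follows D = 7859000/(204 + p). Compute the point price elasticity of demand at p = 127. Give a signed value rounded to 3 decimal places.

dD/dp = −7859000/(204 + p)² = -71.7317. At p = 127, D = 23743.2.
Ed = (dD/dp)·(p/D) = (-71.7317) × (127/23743.2) = -0.38368…

-0.384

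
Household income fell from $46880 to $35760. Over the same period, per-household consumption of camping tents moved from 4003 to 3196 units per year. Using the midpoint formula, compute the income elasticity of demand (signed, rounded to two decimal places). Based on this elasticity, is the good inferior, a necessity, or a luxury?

%ΔQ = (3196 − 4003)/[( 4003 + 3196)/2] = -807/3599.5 = -0.224197…
%ΔIncome = (35760 − 46880)/[( 46880 + 35760)/2] = -11120/41320 = -0.269119…
E_income = (-807/3599.5) / (-11120/41320) = 0.8330…
0 < E_income < 1 ⇒ normal good, necessity.

0.83; necessity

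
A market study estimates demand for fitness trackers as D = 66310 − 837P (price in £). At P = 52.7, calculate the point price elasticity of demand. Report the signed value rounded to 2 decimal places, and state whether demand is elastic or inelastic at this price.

dD/dP = −837. At P = 52.7, D = 66310 − 837(52.7) = 22200.1.
Ed = (dD/dP)·(P/D) = −837 × (52.7/22200.1) = -1.9869…
|Ed| = 1.99 > 1, so demand is elastic.

-1.99; elastic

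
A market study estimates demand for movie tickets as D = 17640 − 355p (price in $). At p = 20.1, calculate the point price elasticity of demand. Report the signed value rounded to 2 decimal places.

-0.68

dD/dp = −355. At p = 20.1, D = 17640 − 355(20.1) = 10504.5.
Ed = (dD/dp)·(p/D) = −355 × (20.1/10504.5) = -0.6792…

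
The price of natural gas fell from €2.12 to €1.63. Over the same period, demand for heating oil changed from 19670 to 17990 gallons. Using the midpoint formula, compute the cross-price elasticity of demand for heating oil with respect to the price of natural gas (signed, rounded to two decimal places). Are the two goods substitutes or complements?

0.34; substitutes

%ΔQ_{heating oil} = (17990 − 19670)/avg = -1680/18830 = -0.089219…
%ΔP_{natural gas} = (1.63 − 2.12)/avg = -0.49/1.875 = -0.261333…
E_cross = (-1680/18830) / (-0.49/1.875) = 0.3414…
E_cross > 0 ⇒ the goods are substitutes.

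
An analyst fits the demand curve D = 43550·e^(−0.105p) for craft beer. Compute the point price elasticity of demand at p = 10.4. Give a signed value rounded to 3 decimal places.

-1.092

dD/dp = −0.105·D = -1534.36. At p = 10.4, D = 14613.
Ed = (dD/dp)·(p/D) = (-1534.36) × (10.4/14613) = -1.092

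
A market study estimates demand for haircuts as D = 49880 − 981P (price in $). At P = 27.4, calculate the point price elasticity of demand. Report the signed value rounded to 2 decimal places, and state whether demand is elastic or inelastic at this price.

-1.17; elastic

dD/dP = −981. At P = 27.4, D = 49880 − 981(27.4) = 23000.6.
Ed = (dD/dP)·(P/D) = −981 × (27.4/23000.6) = -1.1686…
|Ed| = 1.17 > 1, so demand is elastic.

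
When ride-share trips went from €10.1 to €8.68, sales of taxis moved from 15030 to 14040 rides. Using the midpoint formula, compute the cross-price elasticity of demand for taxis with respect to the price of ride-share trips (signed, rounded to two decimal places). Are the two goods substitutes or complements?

%ΔQ_{taxis} = (14040 − 15030)/avg = -990/14535 = -0.068111…
%ΔP_{ride-share trips} = (8.68 − 10.1)/avg = -1.42/9.39 = -0.151224…
E_cross = (-990/14535) / (-1.42/9.39) = 0.4503…
E_cross > 0 ⇒ the goods are substitutes.

0.45; substitutes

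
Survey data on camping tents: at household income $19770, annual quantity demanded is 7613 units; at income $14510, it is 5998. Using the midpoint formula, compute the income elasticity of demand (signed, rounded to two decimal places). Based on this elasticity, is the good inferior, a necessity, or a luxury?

%ΔQ = (5998 − 7613)/[( 7613 + 5998)/2] = -1615/6805.5 = -0.237308…
%ΔIncome = (14510 − 19770)/[( 19770 + 14510)/2] = -5260/17140 = -0.306884…
E_income = (-1615/6805.5) / (-5260/17140) = 0.7732…
0 < E_income < 1 ⇒ normal good, necessity.

0.77; necessity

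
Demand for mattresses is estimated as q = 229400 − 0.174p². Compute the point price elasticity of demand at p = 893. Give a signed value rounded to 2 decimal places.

dq/dp = −2·0.174·p = -310.764. At p = 893, q = 90643.874.
Ed = (dq/dp)·(p/q) = (-310.764) × (893/90643.874) = -3.0615…

-3.06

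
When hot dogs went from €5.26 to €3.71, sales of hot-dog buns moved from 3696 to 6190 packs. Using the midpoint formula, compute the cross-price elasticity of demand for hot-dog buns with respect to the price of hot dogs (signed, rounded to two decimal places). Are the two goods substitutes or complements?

%ΔQ_{hot-dog buns} = (6190 − 3696)/avg = 2494/4943 = 0.504551…
%ΔP_{hot dogs} = (3.71 − 5.26)/avg = -1.55/4.485 = -0.345596…
E_cross = (2494/4943) / (-1.55/4.485) = -1.4599…
E_cross < 0 ⇒ the goods are complements.

-1.46; complements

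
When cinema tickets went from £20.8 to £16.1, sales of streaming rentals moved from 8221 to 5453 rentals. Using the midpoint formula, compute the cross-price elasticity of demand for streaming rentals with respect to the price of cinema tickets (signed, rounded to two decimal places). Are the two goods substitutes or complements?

1.59; substitutes

%ΔQ_{streaming rentals} = (5453 − 8221)/avg = -2768/6837 = -0.404855…
%ΔP_{cinema tickets} = (16.1 − 20.8)/avg = -4.7/18.45 = -0.254742…
E_cross = (-2768/6837) / (-4.7/18.45) = 1.5892…
E_cross > 0 ⇒ the goods are substitutes.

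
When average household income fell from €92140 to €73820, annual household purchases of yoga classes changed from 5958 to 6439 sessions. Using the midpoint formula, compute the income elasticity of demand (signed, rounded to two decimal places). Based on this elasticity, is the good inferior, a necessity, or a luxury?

-0.35; inferior

%ΔQ = (6439 − 5958)/[( 5958 + 6439)/2] = 481/6198.5 = 0.077599…
%ΔIncome = (73820 − 92140)/[( 92140 + 73820)/2] = -18320/82980 = -0.220776…
E_income = (481/6198.5) / (-18320/82980) = -0.3514…
E_income < 0 ⇒ inferior good.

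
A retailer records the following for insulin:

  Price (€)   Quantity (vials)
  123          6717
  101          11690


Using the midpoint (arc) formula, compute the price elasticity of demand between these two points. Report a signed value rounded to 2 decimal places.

-2.75

%ΔQ = (11690 − 6717) / [(6717 + 11690)/2] = 4973/9203.5 = 0.540337…
%ΔP = (101 − 123) / [(123 + 101)/2] = -22/112 = -0.196428…
Arc Ed = %ΔQ / %ΔP = (4973/9203.5) / (-22/112) = -2.7508…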